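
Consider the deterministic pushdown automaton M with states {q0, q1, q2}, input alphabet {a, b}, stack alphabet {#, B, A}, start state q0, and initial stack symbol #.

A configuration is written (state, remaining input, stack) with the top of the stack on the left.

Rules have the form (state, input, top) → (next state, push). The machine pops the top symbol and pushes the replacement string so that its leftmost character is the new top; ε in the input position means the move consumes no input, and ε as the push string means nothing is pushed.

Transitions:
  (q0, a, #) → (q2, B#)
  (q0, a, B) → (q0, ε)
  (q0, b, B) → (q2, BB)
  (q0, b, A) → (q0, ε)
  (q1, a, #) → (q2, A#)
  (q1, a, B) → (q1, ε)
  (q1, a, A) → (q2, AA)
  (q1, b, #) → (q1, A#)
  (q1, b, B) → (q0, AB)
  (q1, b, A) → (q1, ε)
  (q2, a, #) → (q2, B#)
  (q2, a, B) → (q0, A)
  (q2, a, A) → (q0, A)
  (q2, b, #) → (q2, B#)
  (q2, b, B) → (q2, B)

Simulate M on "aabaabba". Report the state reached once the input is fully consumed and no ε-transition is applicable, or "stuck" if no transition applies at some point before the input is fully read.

stuck

(q0, aabaabba, #) ⊢ (q2, abaabba, B#) ⊢ (q0, baabba, A#) ⊢ (q0, aabba, #) ⊢ (q2, abba, B#) ⊢ (q0, bba, A#) ⊢ (q0, ba, #)
No transition for (q0, b, top #); M blocks with input ba remaining.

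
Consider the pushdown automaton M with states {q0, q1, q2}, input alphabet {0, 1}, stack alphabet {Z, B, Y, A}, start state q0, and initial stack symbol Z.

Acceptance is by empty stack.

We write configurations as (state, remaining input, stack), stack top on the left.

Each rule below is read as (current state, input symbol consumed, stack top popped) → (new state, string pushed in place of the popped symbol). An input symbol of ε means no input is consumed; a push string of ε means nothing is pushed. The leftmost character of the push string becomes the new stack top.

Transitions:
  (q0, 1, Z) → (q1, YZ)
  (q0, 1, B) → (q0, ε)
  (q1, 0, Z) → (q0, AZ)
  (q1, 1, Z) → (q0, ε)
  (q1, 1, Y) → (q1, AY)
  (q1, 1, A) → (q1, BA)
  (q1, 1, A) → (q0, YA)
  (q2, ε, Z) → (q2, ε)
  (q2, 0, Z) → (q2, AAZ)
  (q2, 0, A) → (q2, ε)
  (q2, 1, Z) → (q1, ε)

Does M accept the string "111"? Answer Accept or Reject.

Reject

No computation consumes all input and empties the stack.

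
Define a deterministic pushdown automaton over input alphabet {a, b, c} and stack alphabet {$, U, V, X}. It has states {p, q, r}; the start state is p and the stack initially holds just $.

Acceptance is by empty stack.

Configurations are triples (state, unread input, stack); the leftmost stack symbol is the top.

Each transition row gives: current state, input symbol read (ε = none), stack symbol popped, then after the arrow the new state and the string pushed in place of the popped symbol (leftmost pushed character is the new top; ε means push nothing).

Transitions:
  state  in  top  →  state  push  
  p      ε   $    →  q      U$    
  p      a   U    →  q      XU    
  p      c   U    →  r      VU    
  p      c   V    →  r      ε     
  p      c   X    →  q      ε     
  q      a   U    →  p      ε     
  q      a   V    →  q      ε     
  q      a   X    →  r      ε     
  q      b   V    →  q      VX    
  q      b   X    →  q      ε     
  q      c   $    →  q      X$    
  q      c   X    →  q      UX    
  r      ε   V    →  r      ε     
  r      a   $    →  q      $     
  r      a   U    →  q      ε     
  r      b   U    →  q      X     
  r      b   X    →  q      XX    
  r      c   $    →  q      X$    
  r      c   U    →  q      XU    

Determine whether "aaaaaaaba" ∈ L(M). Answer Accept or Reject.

Reject

(p, aaaaaaaba, $)
  ε-move, top $: go to q, push U$ → (q, aaaaaaaba, U$)
  read a, top U: go to p, push ε → (p, aaaaaaba, $)
  ε-move, top $: go to q, push U$ → (q, aaaaaaba, U$)
  read a, top U: go to p, push ε → (p, aaaaaba, $)
  ε-move, top $: go to q, push U$ → (q, aaaaaba, U$)
  read a, top U: go to p, push ε → (p, aaaaba, $)
  ε-move, top $: go to q, push U$ → (q, aaaaba, U$)
  read a, top U: go to p, push ε → (p, aaaba, $)
  ε-move, top $: go to q, push U$ → (q, aaaba, U$)
  read a, top U: go to p, push ε → (p, aaba, $)
  ε-move, top $: go to q, push U$ → (q, aaba, U$)
  read a, top U: go to p, push ε → (p, aba, $)
  ε-move, top $: go to q, push U$ → (q, aba, U$)
  read a, top U: go to p, push ε → (p, ba, $)
  ε-move, top $: go to q, push U$ → (q, ba, U$)
No transition applies at (q, ba, U$); input not fully consumed.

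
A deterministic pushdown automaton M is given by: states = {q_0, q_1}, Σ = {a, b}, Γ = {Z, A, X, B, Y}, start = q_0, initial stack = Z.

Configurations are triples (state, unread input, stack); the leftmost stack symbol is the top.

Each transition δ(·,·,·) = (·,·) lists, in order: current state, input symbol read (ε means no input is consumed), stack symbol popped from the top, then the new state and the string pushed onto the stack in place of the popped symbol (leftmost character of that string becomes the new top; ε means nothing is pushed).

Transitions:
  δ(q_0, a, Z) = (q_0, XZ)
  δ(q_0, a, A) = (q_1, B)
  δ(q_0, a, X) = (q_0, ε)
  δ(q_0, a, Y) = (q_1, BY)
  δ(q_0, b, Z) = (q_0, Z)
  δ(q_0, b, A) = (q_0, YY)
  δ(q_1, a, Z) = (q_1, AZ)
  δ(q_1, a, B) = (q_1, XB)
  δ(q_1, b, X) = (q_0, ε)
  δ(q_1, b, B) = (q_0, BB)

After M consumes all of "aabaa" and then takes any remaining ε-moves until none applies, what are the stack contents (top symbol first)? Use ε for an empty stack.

Z

(q_0, aabaa, Z)
  read a, top Z: go to q_0, push XZ → (q_0, abaa, XZ)
  read a, top X: go to q_0, push ε → (q_0, baa, Z)
  read b, top Z: go to q_0, push Z → (q_0, aa, Z)
  read a, top Z: go to q_0, push XZ → (q_0, a, XZ)
  read a, top X: go to q_0, push ε → (q_0, ε, Z)
All input consumed in state q_0 with stack Z.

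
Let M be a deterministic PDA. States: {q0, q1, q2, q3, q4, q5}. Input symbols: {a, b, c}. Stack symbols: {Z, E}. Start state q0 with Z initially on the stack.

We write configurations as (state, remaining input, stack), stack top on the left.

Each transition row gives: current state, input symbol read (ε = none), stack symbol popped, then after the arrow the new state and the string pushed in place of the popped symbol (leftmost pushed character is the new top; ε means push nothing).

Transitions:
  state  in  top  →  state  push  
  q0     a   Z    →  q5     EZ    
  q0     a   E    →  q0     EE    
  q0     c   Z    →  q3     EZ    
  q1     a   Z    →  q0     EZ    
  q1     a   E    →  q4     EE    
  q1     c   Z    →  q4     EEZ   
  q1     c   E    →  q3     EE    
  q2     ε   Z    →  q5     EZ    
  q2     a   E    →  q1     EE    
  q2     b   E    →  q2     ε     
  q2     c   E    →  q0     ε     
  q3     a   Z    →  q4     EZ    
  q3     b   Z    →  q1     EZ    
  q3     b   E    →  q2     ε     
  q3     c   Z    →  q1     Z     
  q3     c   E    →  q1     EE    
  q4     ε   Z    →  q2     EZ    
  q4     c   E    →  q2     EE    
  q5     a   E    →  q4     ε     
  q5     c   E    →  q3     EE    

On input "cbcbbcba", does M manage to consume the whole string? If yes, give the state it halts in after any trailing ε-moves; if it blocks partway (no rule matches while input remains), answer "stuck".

(q0, cbcbbcba, Z)
  read c, top Z: go to q3, push EZ → (q3, bcbbcba, EZ)
  read b, top E: go to q2, push ε → (q2, cbbcba, Z)
  ε-move, top Z: go to q5, push EZ → (q5, cbbcba, EZ)
  read c, top E: go to q3, push EE → (q3, bbcba, EEZ)
  read b, top E: go to q2, push ε → (q2, bcba, EZ)
  read b, top E: go to q2, push ε → (q2, cba, Z)
  ε-move, top Z: go to q5, push EZ → (q5, cba, EZ)
  read c, top E: go to q3, push EE → (q3, ba, EEZ)
  read b, top E: go to q2, push ε → (q2, a, EZ)
  read a, top E: go to q1, push EE → (q1, ε, EEZ)
All input consumed; M is in state q1.

q1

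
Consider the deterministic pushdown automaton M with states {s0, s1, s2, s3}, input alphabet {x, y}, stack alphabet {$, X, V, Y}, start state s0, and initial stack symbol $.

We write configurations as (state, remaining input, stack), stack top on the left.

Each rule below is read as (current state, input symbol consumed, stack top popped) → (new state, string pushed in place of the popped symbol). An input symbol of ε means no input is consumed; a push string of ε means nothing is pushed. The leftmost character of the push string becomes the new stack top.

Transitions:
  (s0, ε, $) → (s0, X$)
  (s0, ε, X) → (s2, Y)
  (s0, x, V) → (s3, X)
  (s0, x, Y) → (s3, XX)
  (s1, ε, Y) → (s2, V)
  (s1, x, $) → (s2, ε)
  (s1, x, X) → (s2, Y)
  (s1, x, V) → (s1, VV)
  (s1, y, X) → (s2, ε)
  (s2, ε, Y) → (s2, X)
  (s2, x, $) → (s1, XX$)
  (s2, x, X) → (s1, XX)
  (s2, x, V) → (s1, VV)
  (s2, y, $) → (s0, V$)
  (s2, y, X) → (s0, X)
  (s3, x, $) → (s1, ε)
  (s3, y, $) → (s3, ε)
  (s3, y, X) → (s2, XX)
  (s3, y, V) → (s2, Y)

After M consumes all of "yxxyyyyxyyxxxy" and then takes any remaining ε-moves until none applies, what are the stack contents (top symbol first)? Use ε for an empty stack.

(s0, yxxyyyyxyyxxxy, $)
  ε-move, top $: go to s0, push X$ → (s0, yxxyyyyxyyxxxy, X$)
  ε-move, top X: go to s2, push Y → (s2, yxxyyyyxyyxxxy, Y$)
  ε-move, top Y: go to s2, push X → (s2, yxxyyyyxyyxxxy, X$)
  read y, top X: go to s0, push X → (s0, xxyyyyxyyxxxy, X$)
  ε-move, top X: go to s2, push Y → (s2, xxyyyyxyyxxxy, Y$)
  ε-move, top Y: go to s2, push X → (s2, xxyyyyxyyxxxy, X$)
  read x, top X: go to s1, push XX → (s1, xyyyyxyyxxxy, XX$)
  read x, top X: go to s2, push Y → (s2, yyyyxyyxxxy, YX$)
  ε-move, top Y: go to s2, push X → (s2, yyyyxyyxxxy, XX$)
  read y, top X: go to s0, push X → (s0, yyyxyyxxxy, XX$)
  ε-move, top X: go to s2, push Y → (s2, yyyxyyxxxy, YX$)
  ε-move, top Y: go to s2, push X → (s2, yyyxyyxxxy, XX$)
  read y, top X: go to s0, push X → (s0, yyxyyxxxy, XX$)
  ε-move, top X: go to s2, push Y → (s2, yyxyyxxxy, YX$)
  ε-move, top Y: go to s2, push X → (s2, yyxyyxxxy, XX$)
  read y, top X: go to s0, push X → (s0, yxyyxxxy, XX$)
  ε-move, top X: go to s2, push Y → (s2, yxyyxxxy, YX$)
  ε-move, top Y: go to s2, push X → (s2, yxyyxxxy, XX$)
  read y, top X: go to s0, push X → (s0, xyyxxxy, XX$)
  ε-move, top X: go to s2, push Y → (s2, xyyxxxy, YX$)
  ε-move, top Y: go to s2, push X → (s2, xyyxxxy, XX$)
  read x, top X: go to s1, push XX → (s1, yyxxxy, XXX$)
  read y, top X: go to s2, push ε → (s2, yxxxy, XX$)
  read y, top X: go to s0, push X → (s0, xxxy, XX$)
  ε-move, top X: go to s2, push Y → (s2, xxxy, YX$)
  ε-move, top Y: go to s2, push X → (s2, xxxy, XX$)
  read x, top X: go to s1, push XX → (s1, xxy, XXX$)
  read x, top X: go to s2, push Y → (s2, xy, YXX$)
  ε-move, top Y: go to s2, push X → (s2, xy, XXX$)
  read x, top X: go to s1, push XX → (s1, y, XXXX$)
  read y, top X: go to s2, push ε → (s2, ε, XXX$)
All input consumed in state s2 with stack XXX$.

XXX$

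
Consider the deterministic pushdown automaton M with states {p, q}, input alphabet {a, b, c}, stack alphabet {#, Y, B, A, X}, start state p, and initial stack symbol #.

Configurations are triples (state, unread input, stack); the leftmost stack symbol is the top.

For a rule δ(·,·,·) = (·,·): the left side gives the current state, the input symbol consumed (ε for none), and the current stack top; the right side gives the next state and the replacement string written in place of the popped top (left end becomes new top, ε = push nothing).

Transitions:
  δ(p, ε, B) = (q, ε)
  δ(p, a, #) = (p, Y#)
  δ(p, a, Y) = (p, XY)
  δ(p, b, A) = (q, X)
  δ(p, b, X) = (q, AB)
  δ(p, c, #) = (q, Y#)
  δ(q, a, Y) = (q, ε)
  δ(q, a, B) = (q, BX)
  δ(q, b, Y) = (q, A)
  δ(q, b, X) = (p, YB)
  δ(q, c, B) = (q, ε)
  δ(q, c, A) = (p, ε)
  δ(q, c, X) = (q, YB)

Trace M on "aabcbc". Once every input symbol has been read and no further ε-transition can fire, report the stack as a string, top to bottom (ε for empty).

#

(p, aabcbc, #)
  read a, top #: go to p, push Y# → (p, abcbc, Y#)
  read a, top Y: go to p, push XY → (p, bcbc, XY#)
  read b, top X: go to q, push AB → (q, cbc, ABY#)
  read c, top A: go to p, push ε → (p, bc, BY#)
  ε-move, top B: go to q, push ε → (q, bc, Y#)
  read b, top Y: go to q, push A → (q, c, A#)
  read c, top A: go to p, push ε → (p, ε, #)
All input consumed in state p with stack #.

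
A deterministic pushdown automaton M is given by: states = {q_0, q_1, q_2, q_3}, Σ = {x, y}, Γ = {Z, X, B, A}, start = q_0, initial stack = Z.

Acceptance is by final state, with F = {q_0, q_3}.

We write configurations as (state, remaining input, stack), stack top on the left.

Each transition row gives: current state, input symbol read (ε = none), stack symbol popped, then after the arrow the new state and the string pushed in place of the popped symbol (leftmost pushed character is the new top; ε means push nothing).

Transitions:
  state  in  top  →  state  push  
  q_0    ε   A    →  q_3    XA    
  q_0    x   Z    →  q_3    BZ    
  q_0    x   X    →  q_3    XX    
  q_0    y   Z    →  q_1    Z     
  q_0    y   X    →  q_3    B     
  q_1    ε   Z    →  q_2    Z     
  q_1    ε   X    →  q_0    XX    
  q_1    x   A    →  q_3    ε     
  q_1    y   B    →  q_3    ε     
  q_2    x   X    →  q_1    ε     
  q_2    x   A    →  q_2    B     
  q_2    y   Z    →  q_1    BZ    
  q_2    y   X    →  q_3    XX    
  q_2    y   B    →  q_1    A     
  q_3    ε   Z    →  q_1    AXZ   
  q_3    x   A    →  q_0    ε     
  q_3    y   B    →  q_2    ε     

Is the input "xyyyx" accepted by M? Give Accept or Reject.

(q_0, xyyyx, Z)
  read x, top Z: go to q_3, push BZ → (q_3, yyyx, BZ)
  read y, top B: go to q_2, push ε → (q_2, yyx, Z)
  read y, top Z: go to q_1, push BZ → (q_1, yx, BZ)
  read y, top B: go to q_3, push ε → (q_3, x, Z)
  ε-move, top Z: go to q_1, push AXZ → (q_1, x, AXZ)
  read x, top A: go to q_3, push ε → (q_3, ε, XZ)
All input consumed; state q_3 ∈ F.

Accept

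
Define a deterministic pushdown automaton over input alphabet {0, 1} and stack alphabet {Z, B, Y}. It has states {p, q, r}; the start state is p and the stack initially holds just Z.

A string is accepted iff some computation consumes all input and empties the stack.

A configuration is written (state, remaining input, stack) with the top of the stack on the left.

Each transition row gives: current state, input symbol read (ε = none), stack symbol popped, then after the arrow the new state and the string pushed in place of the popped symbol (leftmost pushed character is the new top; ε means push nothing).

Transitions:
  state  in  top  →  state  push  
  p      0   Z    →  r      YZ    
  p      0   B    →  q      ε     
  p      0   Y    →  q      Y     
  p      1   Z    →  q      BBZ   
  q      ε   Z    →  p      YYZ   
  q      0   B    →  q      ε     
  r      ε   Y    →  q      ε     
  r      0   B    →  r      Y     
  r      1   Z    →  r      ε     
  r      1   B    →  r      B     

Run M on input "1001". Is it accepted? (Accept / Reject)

(p, 1001, Z) ⊢ (q, 001, BBZ) ⊢ (q, 01, BZ) ⊢ (q, 1, Z) ⊢ (p, 1, YYZ)
No transition applies at (p, 1, YYZ); input not fully consumed.

Reject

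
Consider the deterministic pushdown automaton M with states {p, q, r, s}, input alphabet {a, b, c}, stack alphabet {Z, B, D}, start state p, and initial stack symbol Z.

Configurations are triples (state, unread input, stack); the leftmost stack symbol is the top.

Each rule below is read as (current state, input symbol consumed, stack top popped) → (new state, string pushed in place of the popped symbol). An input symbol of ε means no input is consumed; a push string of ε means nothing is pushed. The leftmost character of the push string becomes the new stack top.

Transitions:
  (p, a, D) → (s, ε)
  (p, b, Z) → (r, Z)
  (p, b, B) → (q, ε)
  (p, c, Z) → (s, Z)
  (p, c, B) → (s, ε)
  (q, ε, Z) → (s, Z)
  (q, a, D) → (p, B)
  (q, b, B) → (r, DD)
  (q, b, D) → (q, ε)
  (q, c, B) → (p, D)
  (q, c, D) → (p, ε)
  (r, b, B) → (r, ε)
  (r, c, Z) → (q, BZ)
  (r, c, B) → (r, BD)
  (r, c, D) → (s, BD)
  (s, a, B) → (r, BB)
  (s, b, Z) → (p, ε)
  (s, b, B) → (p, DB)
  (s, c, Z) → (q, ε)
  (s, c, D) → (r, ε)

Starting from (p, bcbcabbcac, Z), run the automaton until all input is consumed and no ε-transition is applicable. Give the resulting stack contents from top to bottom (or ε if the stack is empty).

BDBDDZ

(p, bcbcabbcac, Z) ⊢ (r, cbcabbcac, Z) ⊢ (q, bcabbcac, BZ) ⊢ (r, cabbcac, DDZ) ⊢ (s, abbcac, BDDZ) ⊢ (r, bbcac, BBDDZ) ⊢ (r, bcac, BDDZ) ⊢ (r, cac, DDZ) ⊢ (s, ac, BDDZ) ⊢ (r, c, BBDDZ) ⊢ (r, ε, BDBDDZ)
All input consumed in state r with stack BDBDDZ.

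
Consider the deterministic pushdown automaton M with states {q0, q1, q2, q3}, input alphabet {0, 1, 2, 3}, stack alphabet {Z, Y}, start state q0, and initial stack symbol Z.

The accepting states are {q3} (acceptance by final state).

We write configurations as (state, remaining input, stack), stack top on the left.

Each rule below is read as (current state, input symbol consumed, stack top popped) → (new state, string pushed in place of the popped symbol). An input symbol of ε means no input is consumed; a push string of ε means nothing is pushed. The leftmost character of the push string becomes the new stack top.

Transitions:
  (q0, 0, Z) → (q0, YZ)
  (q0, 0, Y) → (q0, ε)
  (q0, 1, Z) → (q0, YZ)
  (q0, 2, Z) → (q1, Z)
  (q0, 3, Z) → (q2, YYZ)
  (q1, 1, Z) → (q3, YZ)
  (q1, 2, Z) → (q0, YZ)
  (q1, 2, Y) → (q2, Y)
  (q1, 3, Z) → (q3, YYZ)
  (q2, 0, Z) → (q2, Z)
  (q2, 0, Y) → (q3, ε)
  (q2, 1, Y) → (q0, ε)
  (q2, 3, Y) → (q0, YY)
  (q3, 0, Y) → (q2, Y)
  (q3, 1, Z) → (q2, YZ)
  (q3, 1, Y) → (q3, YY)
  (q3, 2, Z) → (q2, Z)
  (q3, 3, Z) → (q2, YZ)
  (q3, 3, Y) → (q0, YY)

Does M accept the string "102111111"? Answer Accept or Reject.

(q0, 102111111, Z) ⊢ (q0, 02111111, YZ) ⊢ (q0, 2111111, Z) ⊢ (q1, 111111, Z) ⊢ (q3, 11111, YZ) ⊢ (q3, 1111, YYZ) ⊢ (q3, 111, YYYZ) ⊢ (q3, 11, YYYYZ) ⊢ (q3, 1, YYYYYZ) ⊢ (q3, ε, YYYYYYZ)
All input consumed; state q3 ∈ F.

Accept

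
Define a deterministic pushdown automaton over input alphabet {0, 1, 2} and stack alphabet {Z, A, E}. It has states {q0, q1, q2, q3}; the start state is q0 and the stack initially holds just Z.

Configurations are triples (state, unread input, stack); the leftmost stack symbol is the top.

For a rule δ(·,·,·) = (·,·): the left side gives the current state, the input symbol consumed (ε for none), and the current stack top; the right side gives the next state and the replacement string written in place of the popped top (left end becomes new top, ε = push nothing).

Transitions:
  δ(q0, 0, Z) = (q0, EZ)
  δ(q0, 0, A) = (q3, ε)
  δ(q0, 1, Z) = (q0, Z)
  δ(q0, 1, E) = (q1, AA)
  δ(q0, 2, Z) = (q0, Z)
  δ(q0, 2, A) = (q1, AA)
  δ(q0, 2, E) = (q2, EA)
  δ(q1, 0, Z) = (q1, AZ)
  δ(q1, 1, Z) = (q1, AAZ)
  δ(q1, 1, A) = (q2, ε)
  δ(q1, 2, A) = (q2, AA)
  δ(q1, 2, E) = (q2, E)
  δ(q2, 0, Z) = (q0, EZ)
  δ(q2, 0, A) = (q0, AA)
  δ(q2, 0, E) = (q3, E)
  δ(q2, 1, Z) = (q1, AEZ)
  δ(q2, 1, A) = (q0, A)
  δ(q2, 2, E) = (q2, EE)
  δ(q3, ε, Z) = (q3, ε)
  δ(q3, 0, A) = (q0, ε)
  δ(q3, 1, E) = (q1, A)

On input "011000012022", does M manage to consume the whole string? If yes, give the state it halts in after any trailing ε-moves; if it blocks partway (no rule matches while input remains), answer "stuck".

q2

(q0, 011000012022, Z)
  read 0, top Z: go to q0, push EZ → (q0, 11000012022, EZ)
  read 1, top E: go to q1, push AA → (q1, 1000012022, AAZ)
  read 1, top A: go to q2, push ε → (q2, 000012022, AZ)
  read 0, top A: go to q0, push AA → (q0, 00012022, AAZ)
  read 0, top A: go to q3, push ε → (q3, 0012022, AZ)
  read 0, top A: go to q0, push ε → (q0, 012022, Z)
  read 0, top Z: go to q0, push EZ → (q0, 12022, EZ)
  read 1, top E: go to q1, push AA → (q1, 2022, AAZ)
  read 2, top A: go to q2, push AA → (q2, 022, AAAZ)
  read 0, top A: go to q0, push AA → (q0, 22, AAAAZ)
  read 2, top A: go to q1, push AA → (q1, 2, AAAAAZ)
  read 2, top A: go to q2, push AA → (q2, ε, AAAAAAZ)
All input consumed; M is in state q2.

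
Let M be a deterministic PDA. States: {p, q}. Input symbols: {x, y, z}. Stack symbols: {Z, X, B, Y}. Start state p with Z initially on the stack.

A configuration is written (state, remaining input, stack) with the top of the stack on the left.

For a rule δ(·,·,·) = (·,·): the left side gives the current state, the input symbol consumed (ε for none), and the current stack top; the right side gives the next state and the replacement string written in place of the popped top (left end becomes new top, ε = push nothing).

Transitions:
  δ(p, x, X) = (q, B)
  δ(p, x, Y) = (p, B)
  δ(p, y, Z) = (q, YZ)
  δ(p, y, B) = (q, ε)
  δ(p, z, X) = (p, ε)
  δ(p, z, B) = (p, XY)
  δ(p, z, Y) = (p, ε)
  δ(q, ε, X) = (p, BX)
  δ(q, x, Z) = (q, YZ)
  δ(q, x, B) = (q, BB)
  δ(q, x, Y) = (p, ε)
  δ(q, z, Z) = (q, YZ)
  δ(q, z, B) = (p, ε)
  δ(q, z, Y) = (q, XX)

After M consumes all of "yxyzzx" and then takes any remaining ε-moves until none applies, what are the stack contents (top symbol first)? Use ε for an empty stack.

BYXXZ

(p, yxyzzx, Z)
  read y, top Z: go to q, push YZ → (q, xyzzx, YZ)
  read x, top Y: go to p, push ε → (p, yzzx, Z)
  read y, top Z: go to q, push YZ → (q, zzx, YZ)
  read z, top Y: go to q, push XX → (q, zx, XXZ)
  ε-move, top X: go to p, push BX → (p, zx, BXXZ)
  read z, top B: go to p, push XY → (p, x, XYXXZ)
  read x, top X: go to q, push B → (q, ε, BYXXZ)
All input consumed in state q with stack BYXXZ.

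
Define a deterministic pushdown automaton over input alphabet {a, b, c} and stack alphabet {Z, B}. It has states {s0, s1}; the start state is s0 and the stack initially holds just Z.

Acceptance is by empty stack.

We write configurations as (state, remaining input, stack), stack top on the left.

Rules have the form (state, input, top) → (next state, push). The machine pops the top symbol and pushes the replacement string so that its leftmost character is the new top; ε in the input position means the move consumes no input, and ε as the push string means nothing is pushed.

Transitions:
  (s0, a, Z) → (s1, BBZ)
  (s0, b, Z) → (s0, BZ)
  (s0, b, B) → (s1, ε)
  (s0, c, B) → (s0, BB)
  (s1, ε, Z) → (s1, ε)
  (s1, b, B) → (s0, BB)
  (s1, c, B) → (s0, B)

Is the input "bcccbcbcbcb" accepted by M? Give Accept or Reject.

Accept

(s0, bcccbcbcbcb, Z)
  read b, top Z: go to s0, push BZ → (s0, cccbcbcbcb, BZ)
  read c, top B: go to s0, push BB → (s0, ccbcbcbcb, BBZ)
  read c, top B: go to s0, push BB → (s0, cbcbcbcb, BBBZ)
  read c, top B: go to s0, push BB → (s0, bcbcbcb, BBBBZ)
  read b, top B: go to s1, push ε → (s1, cbcbcb, BBBZ)
  read c, top B: go to s0, push B → (s0, bcbcb, BBBZ)
  read b, top B: go to s1, push ε → (s1, cbcb, BBZ)
  read c, top B: go to s0, push B → (s0, bcb, BBZ)
  read b, top B: go to s1, push ε → (s1, cb, BZ)
  read c, top B: go to s0, push B → (s0, b, BZ)
  read b, top B: go to s1, push ε → (s1, ε, Z)
  ε-move, top Z: go to s1, push ε → (s1, ε, ε)
All input consumed and the stack is empty.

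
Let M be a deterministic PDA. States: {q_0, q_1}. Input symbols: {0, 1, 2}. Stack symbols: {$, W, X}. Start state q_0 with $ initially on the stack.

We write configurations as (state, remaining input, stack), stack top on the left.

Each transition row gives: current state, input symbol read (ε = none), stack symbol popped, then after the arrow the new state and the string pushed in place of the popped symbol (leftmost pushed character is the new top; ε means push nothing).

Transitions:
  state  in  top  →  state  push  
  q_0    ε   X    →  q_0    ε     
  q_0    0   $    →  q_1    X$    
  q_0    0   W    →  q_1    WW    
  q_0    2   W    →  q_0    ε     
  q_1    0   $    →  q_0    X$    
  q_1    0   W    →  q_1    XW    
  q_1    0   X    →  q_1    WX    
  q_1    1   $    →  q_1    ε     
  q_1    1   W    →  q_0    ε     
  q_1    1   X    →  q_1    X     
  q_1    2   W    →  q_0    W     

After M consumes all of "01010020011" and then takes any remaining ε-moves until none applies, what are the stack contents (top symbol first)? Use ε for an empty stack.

(q_0, 01010020011, $)
  read 0, top $: go to q_1, push X$ → (q_1, 1010020011, X$)
  read 1, top X: go to q_1, push X → (q_1, 010020011, X$)
  read 0, top X: go to q_1, push WX → (q_1, 10020011, WX$)
  read 1, top W: go to q_0, push ε → (q_0, 0020011, X$)
  ε-move, top X: go to q_0, push ε → (q_0, 0020011, $)
  read 0, top $: go to q_1, push X$ → (q_1, 020011, X$)
  read 0, top X: go to q_1, push WX → (q_1, 20011, WX$)
  read 2, top W: go to q_0, push W → (q_0, 0011, WX$)
  read 0, top W: go to q_1, push WW → (q_1, 011, WWX$)
  read 0, top W: go to q_1, push XW → (q_1, 11, XWWX$)
  read 1, top X: go to q_1, push X → (q_1, 1, XWWX$)
  read 1, top X: go to q_1, push X → (q_1, ε, XWWX$)
All input consumed in state q_1 with stack XWWX$.

XWWX$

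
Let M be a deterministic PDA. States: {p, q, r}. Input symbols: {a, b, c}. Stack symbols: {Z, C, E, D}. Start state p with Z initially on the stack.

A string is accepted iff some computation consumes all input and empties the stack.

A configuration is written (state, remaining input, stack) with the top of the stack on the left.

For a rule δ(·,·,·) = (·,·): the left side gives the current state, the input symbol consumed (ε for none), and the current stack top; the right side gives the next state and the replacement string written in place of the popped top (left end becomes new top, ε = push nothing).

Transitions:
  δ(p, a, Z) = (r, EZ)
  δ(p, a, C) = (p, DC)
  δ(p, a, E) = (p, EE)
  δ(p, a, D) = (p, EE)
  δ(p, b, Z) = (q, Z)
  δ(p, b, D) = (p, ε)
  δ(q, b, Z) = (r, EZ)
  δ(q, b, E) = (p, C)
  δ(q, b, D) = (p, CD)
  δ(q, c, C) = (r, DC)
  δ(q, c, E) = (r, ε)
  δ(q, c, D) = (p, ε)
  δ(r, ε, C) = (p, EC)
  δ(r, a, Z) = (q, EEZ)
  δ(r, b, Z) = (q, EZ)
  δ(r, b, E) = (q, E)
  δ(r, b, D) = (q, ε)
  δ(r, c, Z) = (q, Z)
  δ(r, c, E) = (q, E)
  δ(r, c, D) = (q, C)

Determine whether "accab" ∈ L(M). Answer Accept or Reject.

(p, accab, Z)
  read a, top Z: go to r, push EZ → (r, ccab, EZ)
  read c, top E: go to q, push E → (q, cab, EZ)
  read c, top E: go to r, push ε → (r, ab, Z)
  read a, top Z: go to q, push EEZ → (q, b, EEZ)
  read b, top E: go to p, push C → (p, ε, CEZ)
All input consumed; stack is CEZ, not empty, and no further ε-move applies.

Reject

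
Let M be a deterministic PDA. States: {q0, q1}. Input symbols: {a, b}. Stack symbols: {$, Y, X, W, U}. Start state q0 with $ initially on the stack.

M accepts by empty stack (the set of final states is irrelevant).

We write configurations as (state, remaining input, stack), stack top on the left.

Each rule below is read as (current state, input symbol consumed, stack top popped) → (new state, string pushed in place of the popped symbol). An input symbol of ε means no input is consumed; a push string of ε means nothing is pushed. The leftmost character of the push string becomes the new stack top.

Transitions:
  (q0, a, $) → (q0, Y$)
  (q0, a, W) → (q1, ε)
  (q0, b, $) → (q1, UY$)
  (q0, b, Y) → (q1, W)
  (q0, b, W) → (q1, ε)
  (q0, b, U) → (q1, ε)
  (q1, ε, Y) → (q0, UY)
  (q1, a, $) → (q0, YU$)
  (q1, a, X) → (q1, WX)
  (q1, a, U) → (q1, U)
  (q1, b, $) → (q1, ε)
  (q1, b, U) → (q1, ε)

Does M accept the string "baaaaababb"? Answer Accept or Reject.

Reject

(q0, baaaaababb, $)
  read b, top $: go to q1, push UY$ → (q1, aaaaababb, UY$)
  read a, top U: go to q1, push U → (q1, aaaababb, UY$)
  read a, top U: go to q1, push U → (q1, aaababb, UY$)
  read a, top U: go to q1, push U → (q1, aababb, UY$)
  read a, top U: go to q1, push U → (q1, ababb, UY$)
  read a, top U: go to q1, push U → (q1, babb, UY$)
  read b, top U: go to q1, push ε → (q1, abb, Y$)
  ε-move, top Y: go to q0, push UY → (q0, abb, UY$)
No transition applies at (q0, abb, UY$); input not fully consumed.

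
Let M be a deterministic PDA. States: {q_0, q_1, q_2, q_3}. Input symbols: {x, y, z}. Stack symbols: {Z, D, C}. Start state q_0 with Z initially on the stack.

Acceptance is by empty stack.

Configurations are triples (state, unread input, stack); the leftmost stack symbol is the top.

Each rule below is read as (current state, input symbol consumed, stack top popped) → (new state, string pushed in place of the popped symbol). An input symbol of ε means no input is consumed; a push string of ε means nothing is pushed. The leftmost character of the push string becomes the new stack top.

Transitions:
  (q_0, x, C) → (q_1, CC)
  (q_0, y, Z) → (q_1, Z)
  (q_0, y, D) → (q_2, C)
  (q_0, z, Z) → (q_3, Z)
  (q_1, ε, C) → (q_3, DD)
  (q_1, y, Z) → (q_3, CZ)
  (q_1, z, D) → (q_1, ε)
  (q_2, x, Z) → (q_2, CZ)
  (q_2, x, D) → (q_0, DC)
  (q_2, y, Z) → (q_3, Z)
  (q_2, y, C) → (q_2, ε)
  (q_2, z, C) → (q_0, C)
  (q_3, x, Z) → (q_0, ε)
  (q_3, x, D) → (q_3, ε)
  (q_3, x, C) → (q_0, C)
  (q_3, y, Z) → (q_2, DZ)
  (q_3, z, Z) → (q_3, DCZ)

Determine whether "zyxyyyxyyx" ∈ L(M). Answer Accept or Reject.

(q_0, zyxyyyxyyx, Z)
  read z, top Z: go to q_3, push Z → (q_3, yxyyyxyyx, Z)
  read y, top Z: go to q_2, push DZ → (q_2, xyyyxyyx, DZ)
  read x, top D: go to q_0, push DC → (q_0, yyyxyyx, DCZ)
  read y, top D: go to q_2, push C → (q_2, yyxyyx, CCZ)
  read y, top C: go to q_2, push ε → (q_2, yxyyx, CZ)
  read y, top C: go to q_2, push ε → (q_2, xyyx, Z)
  read x, top Z: go to q_2, push CZ → (q_2, yyx, CZ)
  read y, top C: go to q_2, push ε → (q_2, yx, Z)
  read y, top Z: go to q_3, push Z → (q_3, x, Z)
  read x, top Z: go to q_0, push ε → (q_0, ε, ε)
All input consumed and the stack is empty.

Accept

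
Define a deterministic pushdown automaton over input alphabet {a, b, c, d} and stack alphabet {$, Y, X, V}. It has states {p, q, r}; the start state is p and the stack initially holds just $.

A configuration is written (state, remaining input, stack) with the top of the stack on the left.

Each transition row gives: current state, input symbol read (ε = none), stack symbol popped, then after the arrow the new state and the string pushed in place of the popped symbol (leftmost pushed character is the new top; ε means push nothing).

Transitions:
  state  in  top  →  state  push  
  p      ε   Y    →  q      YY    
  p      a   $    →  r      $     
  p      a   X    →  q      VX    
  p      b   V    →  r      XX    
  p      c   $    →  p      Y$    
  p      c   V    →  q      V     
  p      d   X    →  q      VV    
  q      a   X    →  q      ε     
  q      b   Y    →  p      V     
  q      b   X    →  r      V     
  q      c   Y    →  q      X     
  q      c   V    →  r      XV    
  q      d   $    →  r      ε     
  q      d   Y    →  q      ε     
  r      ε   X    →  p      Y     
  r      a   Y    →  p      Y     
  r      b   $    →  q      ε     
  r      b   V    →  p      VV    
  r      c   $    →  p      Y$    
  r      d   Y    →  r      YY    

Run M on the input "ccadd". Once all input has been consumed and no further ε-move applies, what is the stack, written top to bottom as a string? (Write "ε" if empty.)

ε

(p, ccadd, $) ⊢ (p, cadd, Y$) ⊢ (q, cadd, YY$) ⊢ (q, add, XY$) ⊢ (q, dd, Y$) ⊢ (q, d, $) ⊢ (r, ε, ε)
All input consumed in state r with stack ε.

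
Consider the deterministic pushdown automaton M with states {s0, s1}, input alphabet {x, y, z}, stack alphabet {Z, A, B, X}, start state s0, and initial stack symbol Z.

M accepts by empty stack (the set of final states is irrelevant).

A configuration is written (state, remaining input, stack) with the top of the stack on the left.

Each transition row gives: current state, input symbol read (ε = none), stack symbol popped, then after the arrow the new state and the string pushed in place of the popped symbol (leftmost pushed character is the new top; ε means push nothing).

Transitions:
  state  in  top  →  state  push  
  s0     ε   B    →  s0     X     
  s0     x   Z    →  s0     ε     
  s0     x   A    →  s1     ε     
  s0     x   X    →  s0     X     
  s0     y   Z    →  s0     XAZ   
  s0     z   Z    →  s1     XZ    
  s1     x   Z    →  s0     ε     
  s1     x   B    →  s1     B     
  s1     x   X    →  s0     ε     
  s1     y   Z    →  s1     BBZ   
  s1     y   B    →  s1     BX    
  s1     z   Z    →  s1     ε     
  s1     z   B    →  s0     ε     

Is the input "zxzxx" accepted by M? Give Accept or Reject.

(s0, zxzxx, Z)
  read z, top Z: go to s1, push XZ → (s1, xzxx, XZ)
  read x, top X: go to s0, push ε → (s0, zxx, Z)
  read z, top Z: go to s1, push XZ → (s1, xx, XZ)
  read x, top X: go to s0, push ε → (s0, x, Z)
  read x, top Z: go to s0, push ε → (s0, ε, ε)
All input consumed and the stack is empty.

Accept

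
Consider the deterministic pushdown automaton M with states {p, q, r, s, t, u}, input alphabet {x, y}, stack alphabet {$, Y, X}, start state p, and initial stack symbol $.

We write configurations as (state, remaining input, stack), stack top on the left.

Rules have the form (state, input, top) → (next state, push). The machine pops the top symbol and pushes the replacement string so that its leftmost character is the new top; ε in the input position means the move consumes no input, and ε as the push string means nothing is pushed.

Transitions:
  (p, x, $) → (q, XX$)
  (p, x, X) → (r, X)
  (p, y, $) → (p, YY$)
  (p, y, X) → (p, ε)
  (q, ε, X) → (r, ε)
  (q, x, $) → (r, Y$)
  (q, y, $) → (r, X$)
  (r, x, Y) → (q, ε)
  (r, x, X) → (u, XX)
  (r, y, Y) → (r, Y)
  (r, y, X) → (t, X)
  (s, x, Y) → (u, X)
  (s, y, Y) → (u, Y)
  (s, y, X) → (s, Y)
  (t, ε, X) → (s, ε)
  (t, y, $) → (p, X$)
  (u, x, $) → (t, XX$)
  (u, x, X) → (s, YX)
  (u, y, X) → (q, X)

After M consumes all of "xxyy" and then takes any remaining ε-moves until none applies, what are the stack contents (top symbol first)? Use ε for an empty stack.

(p, xxyy, $) ⊢ (q, xyy, XX$) ⊢ (r, xyy, X$) ⊢ (u, yy, XX$) ⊢ (q, y, XX$) ⊢ (r, y, X$) ⊢ (t, ε, X$) ⊢ (s, ε, $)
All input consumed in state s with stack $.

$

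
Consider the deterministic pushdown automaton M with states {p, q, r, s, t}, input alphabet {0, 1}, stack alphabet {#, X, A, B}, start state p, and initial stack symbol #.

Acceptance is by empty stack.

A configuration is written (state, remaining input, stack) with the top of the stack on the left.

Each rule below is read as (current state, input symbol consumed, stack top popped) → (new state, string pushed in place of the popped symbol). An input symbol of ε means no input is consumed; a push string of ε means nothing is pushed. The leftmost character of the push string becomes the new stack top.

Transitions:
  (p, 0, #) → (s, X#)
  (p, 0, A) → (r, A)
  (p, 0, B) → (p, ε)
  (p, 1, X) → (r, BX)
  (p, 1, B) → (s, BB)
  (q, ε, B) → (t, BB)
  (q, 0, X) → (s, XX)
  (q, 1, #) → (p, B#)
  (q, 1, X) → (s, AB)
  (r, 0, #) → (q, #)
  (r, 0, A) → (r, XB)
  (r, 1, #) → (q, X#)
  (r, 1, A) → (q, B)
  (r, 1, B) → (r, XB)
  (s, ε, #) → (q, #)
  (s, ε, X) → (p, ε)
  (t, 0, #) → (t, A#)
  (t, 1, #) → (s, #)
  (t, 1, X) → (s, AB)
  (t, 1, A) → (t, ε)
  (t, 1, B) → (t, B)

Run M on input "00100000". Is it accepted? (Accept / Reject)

Reject

(p, 00100000, #) ⊢ (s, 0100000, X#) ⊢ (p, 0100000, #) ⊢ (s, 100000, X#) ⊢ (p, 100000, #)
No transition applies at (p, 100000, #); input not fully consumed.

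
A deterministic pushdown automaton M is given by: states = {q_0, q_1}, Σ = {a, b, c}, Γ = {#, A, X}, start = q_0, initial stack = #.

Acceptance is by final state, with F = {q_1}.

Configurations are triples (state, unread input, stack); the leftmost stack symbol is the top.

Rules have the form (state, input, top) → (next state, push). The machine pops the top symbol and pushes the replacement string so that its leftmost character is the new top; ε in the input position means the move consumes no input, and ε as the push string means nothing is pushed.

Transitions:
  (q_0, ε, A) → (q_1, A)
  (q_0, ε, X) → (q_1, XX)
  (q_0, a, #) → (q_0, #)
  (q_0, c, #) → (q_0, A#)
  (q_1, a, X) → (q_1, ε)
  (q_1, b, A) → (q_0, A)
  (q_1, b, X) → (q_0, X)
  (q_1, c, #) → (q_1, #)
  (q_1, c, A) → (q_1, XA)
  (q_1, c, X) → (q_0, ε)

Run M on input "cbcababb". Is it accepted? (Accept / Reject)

Reject

(q_0, cbcababb, #)
  read c, top #: go to q_0, push A# → (q_0, bcababb, A#)
  ε-move, top A: go to q_1, push A → (q_1, bcababb, A#)
  read b, top A: go to q_0, push A → (q_0, cababb, A#)
  ε-move, top A: go to q_1, push A → (q_1, cababb, A#)
  read c, top A: go to q_1, push XA → (q_1, ababb, XA#)
  read a, top X: go to q_1, push ε → (q_1, babb, A#)
  read b, top A: go to q_0, push A → (q_0, abb, A#)
  ε-move, top A: go to q_1, push A → (q_1, abb, A#)
No transition applies at (q_1, abb, A#); input not fully consumed.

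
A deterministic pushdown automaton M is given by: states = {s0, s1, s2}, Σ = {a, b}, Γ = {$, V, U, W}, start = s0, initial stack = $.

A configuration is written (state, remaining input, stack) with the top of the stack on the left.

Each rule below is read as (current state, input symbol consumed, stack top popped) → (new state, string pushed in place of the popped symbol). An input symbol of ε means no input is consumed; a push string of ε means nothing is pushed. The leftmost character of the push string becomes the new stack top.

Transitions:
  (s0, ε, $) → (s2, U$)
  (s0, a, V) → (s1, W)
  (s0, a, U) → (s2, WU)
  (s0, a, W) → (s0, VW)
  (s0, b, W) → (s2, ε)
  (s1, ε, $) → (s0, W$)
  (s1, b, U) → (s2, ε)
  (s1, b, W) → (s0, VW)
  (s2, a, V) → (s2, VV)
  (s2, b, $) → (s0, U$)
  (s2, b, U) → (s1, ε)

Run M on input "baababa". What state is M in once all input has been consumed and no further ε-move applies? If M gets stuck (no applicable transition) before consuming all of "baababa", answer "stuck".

(s0, baababa, $)
  ε-move, top $: go to s2, push U$ → (s2, baababa, U$)
  read b, top U: go to s1, push ε → (s1, aababa, $)
  ε-move, top $: go to s0, push W$ → (s0, aababa, W$)
  read a, top W: go to s0, push VW → (s0, ababa, VW$)
  read a, top V: go to s1, push W → (s1, baba, WW$)
  read b, top W: go to s0, push VW → (s0, aba, VWW$)
  read a, top V: go to s1, push W → (s1, ba, WWW$)
  read b, top W: go to s0, push VW → (s0, a, VWWW$)
  read a, top V: go to s1, push W → (s1, ε, WWWW$)
All input consumed; M is in state s1.

s1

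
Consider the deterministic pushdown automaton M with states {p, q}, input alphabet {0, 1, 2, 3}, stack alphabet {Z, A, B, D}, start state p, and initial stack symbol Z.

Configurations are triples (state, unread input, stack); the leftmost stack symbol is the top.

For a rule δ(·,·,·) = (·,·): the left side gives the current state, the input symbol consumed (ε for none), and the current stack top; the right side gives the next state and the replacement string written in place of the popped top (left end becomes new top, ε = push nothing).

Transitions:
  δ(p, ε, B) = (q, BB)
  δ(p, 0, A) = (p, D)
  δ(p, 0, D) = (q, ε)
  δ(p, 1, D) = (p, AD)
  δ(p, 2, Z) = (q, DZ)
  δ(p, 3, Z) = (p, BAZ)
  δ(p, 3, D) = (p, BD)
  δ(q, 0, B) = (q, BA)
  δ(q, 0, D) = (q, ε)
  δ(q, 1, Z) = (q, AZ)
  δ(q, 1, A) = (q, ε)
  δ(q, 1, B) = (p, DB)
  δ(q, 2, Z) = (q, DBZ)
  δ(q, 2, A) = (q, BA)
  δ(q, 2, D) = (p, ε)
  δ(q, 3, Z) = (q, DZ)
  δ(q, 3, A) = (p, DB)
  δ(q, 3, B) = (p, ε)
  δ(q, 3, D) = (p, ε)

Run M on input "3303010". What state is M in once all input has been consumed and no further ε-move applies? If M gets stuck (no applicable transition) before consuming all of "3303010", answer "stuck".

p

(p, 3303010, Z)
  read 3, top Z: go to p, push BAZ → (p, 303010, BAZ)
  ε-move, top B: go to q, push BB → (q, 303010, BBAZ)
  read 3, top B: go to p, push ε → (p, 03010, BAZ)
  ε-move, top B: go to q, push BB → (q, 03010, BBAZ)
  read 0, top B: go to q, push BA → (q, 3010, BABAZ)
  read 3, top B: go to p, push ε → (p, 010, ABAZ)
  read 0, top A: go to p, push D → (p, 10, DBAZ)
  read 1, top D: go to p, push AD → (p, 0, ADBAZ)
  read 0, top A: go to p, push D → (p, ε, DDBAZ)
All input consumed; M is in state p.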